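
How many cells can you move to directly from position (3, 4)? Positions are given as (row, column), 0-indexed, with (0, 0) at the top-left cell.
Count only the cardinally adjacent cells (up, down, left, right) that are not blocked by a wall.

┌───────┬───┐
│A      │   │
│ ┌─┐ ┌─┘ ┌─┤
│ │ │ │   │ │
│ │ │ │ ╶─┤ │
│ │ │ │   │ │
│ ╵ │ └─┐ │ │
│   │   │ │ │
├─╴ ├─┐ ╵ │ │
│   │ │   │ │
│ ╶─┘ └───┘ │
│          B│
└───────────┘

Checking passable neighbors of (3, 4):
Neighbors: (2, 4), (4, 4)
Count: 2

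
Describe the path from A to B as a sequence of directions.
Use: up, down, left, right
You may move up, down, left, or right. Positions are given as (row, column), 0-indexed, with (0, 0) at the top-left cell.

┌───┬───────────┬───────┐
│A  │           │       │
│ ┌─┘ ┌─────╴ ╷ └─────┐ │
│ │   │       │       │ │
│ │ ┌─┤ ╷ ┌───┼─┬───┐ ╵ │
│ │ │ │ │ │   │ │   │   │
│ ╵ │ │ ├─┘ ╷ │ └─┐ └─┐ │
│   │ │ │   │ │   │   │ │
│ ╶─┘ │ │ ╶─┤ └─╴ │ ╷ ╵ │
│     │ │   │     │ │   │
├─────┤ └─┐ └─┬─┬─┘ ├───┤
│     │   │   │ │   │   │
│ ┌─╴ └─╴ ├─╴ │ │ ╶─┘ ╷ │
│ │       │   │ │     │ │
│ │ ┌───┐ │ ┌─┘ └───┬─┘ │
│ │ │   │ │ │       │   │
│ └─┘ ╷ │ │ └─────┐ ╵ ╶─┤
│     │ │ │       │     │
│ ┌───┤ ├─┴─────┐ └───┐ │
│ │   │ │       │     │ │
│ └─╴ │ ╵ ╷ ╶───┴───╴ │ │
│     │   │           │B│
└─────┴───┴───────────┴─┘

Finding the path and converting it to directions:
Path through cells: (0,0) → (1,0) → (2,0) → (3,0) → (3,1) → (2,1) → (1,1) → (1,2) → (0,2) → (0,3) → (0,4) → (0,5) → (0,6) → (0,7) → (1,7) → (1,8) → (1,9) → (1,10) → (2,10) → (2,11) → (3,11) → (4,11) → (4,10) → (3,10) → (3,9) → (4,9) → (5,9) → (5,8) → (6,8) → (6,9) → (6,10) → (5,10) → (5,11) → (6,11) → (7,11) → (7,10) → (8,10) → (8,11) → (9,11) → (10,11)
Directions: down, down, down, right, up, up, right, up, right, right, right, right, right, down, right, right, right, down, right, down, down, left, up, left, down, down, left, down, right, right, up, right, down, down, left, down, right, down, down

Solution:

┌───┬───────────┬───────┐
│A  │↱ → → → → ↓│       │
│ ┌─┘ ┌─────╴ ╷ └─────┐ │
│↓│↱ ↑│       │↳ → → ↓│ │
│ │ ┌─┤ ╷ ┌───┼─┬───┐ ╵ │
│↓│↑│ │ │ │   │ │   │↳ ↓│
│ ╵ │ │ ├─┘ ╷ │ └─┐ └─┐ │
│↳ ↑│ │ │   │ │   │↓ ↰│↓│
│ ╶─┘ │ │ ╶─┤ └─╴ │ ╷ ╵ │
│     │ │   │     │↓│↑ ↲│
├─────┤ └─┐ └─┬─┬─┘ ├───┤
│     │   │   │ │↓ ↲│↱ ↓│
│ ┌─╴ └─╴ ├─╴ │ │ ╶─┘ ╷ │
│ │       │   │ │↳ → ↑│↓│
│ │ ┌───┐ │ ┌─┘ └───┬─┘ │
│ │ │   │ │ │       │↓ ↲│
│ └─┘ ╷ │ │ └─────┐ ╵ ╶─┤
│     │ │ │       │  ↳ ↓│
│ ┌───┤ ├─┴─────┐ └───┐ │
│ │   │ │       │     │↓│
│ └─╴ │ ╵ ╷ ╶───┴───╴ │ │
│     │   │           │B│
└─────┴───┴───────────┴─┘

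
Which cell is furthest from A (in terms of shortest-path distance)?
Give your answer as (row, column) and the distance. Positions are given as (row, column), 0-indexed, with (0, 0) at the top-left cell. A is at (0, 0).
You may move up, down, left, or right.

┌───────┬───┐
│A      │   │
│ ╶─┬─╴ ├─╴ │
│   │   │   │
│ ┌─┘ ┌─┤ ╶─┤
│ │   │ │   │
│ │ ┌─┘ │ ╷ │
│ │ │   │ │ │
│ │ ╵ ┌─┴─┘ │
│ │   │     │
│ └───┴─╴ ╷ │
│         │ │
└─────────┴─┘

Computing BFS distances from A to all cells:
Furthest cell: (0, 4)
Distance: 18 steps

Path from A to the furthest cell:

┌───────┬───┐
│A      │B ↰│
│ ╶─┬─╴ ├─╴ │
│↓  │   │↱ ↑│
│ ┌─┘ ┌─┤ ╶─┤
│↓│   │ │↑ ↰│
│ │ ┌─┘ │ ╷ │
│↓│ │   │ │↑│
│ │ ╵ ┌─┴─┘ │
│↓│   │  ↱ ↑│
│ └───┴─╴ ╷ │
│↳ → → → ↑│ │
└─────────┴─┘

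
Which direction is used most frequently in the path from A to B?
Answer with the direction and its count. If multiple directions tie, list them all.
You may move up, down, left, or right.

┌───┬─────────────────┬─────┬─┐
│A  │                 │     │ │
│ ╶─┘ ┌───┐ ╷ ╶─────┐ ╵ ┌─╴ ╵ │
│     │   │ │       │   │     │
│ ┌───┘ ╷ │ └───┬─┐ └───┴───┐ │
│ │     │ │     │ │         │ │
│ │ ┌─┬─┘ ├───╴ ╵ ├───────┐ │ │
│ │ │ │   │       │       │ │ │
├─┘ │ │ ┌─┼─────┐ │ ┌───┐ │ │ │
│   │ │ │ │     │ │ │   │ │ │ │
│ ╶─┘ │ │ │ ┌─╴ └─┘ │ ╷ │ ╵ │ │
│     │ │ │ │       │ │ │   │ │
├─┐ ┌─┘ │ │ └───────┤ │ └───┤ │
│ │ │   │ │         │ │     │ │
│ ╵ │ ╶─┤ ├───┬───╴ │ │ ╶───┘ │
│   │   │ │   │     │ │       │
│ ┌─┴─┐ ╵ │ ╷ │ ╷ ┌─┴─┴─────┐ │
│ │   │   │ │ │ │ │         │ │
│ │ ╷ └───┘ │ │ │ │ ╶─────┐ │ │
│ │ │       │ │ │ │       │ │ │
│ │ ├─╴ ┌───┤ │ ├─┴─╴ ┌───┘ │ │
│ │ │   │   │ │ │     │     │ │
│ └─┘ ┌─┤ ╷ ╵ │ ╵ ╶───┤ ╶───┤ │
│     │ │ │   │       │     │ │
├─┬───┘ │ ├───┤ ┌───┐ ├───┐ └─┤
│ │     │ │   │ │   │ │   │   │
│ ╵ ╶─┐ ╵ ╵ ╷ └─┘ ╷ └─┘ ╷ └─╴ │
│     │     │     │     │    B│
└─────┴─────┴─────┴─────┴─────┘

Directions: down, right, right, up, right, right, right, right, down, right, right, right, down, right, right, right, right, down, down, down, left, up, up, left, left, left, down, down, left, left, up, left, left, down, down, right, right, right, right, down, left, left, down, down, down, down, right, up, right, right, up, left, up, right, right, right, right, down, down, left, left, down, right, right, down, right, down
Counts: {'down': 20, 'right': 27, 'up': 7, 'left': 13}
Most common: right (27 times)

Solution:

┌───┬─────────────────┬─────┬─┐
│A  │↱ → → → ↓        │     │ │
│ ╶─┘ ┌───┐ ╷ ╶─────┐ ╵ ┌─╴ ╵ │
│↳ → ↑│   │ │↳ → → ↓│   │     │
│ ┌───┘ ╷ │ └───┬─┐ └───┴───┐ │
│ │     │ │     │ │↳ → → → ↓│ │
│ │ ┌─┬─┘ ├───╴ ╵ ├───────┐ │ │
│ │ │ │   │       │↓ ← ← ↰│↓│ │
├─┘ │ │ ┌─┼─────┐ │ ┌───┐ │ │ │
│   │ │ │ │↓ ← ↰│ │↓│   │↑│↓│ │
│ ╶─┘ │ │ │ ┌─╴ └─┘ │ ╷ │ ╵ │ │
│     │ │ │↓│  ↑ ← ↲│ │ │↑ ↲│ │
├─┐ ┌─┘ │ │ └───────┤ │ └───┤ │
│ │ │   │ │↳ → → → ↓│ │     │ │
│ ╵ │ ╶─┤ ├───┬───╴ │ │ ╶───┘ │
│   │   │ │   │↓ ← ↲│ │       │
│ ┌─┴─┐ ╵ │ ╷ │ ╷ ┌─┴─┴─────┐ │
│ │   │   │ │ │↓│ │↱ → → → ↓│ │
│ │ ╷ └───┘ │ │ │ │ ╶─────┐ │ │
│ │ │       │ │↓│ │↑ ↰    │↓│ │
│ │ ├─╴ ┌───┤ │ ├─┴─╴ ┌───┘ │ │
│ │ │   │   │ │↓│↱ → ↑│↓ ← ↲│ │
│ └─┘ ┌─┤ ╷ ╵ │ ╵ ╶───┤ ╶───┤ │
│     │ │ │   │↳ ↑    │↳ → ↓│ │
├─┬───┘ │ ├───┤ ┌───┐ ├───┐ └─┤
│ │     │ │   │ │   │ │   │↳ ↓│
│ ╵ ╶─┐ ╵ ╵ ╷ └─┘ ╷ └─┘ ╷ └─╴ │
│     │     │     │     │    B│
└─────┴─────┴─────┴─────┴─────┘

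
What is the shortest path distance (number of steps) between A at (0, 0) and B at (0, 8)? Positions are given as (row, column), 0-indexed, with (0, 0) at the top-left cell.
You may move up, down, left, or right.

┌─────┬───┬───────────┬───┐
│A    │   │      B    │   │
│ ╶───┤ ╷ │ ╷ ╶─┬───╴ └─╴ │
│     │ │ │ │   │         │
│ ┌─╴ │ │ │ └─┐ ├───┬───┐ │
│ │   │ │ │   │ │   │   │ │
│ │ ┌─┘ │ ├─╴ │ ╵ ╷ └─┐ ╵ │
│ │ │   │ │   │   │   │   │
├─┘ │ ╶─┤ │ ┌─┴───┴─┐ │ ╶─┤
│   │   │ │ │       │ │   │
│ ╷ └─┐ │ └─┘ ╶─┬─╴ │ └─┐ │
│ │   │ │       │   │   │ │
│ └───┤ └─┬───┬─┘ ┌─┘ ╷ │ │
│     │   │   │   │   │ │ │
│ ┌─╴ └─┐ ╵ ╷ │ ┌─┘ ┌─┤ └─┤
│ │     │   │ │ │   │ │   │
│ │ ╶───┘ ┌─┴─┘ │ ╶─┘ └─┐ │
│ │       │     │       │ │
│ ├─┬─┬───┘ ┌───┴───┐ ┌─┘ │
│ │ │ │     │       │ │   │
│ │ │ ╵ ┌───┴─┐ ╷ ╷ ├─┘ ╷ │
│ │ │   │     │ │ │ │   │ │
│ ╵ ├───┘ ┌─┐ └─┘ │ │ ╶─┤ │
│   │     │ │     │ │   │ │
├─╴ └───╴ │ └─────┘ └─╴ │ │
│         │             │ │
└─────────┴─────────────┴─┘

Finding path from (0, 0) to (0, 8):
Path: (0,0) → (1,0) → (1,1) → (1,2) → (2,2) → (2,1) → (3,1) → (4,1) → (4,0) → (5,0) → (6,0) → (7,0) → (8,0) → (9,0) → (10,0) → (11,0) → (11,1) → (12,1) → (12,2) → (12,3) → (12,4) → (11,4) → (10,4) → (10,5) → (10,6) → (11,6) → (11,7) → (11,8) → (10,8) → (9,8) → (9,9) → (10,9) → (11,9) → (12,9) → (12,10) → (12,11) → (11,11) → (11,10) → (10,10) → (10,11) → (9,11) → (9,12) → (8,12) → (7,12) → (7,11) → (6,11) → (5,11) → (5,10) → (4,10) → (3,10) → (3,9) → (2,9) → (2,8) → (3,8) → (3,7) → (2,7) → (1,7) → (1,6) → (0,6) → (0,7) → (0,8)
Distance: 60 steps

Solution:

┌─────┬───┬───────────┬───┐
│A    │   │  ↱ → B    │   │
│ ╶───┤ ╷ │ ╷ ╶─┬───╴ └─╴ │
│↳ → ↓│ │ │ │↑ ↰│         │
│ ┌─╴ │ │ │ └─┐ ├───┬───┐ │
│ │↓ ↲│ │ │   │↑│↓ ↰│   │ │
│ │ ┌─┘ │ ├─╴ │ ╵ ╷ └─┐ ╵ │
│ │↓│   │ │   │↑ ↲│↑ ↰│   │
├─┘ │ ╶─┤ │ ┌─┴───┴─┐ │ ╶─┤
│↓ ↲│   │ │ │       │↑│   │
│ ╷ └─┐ │ └─┘ ╶─┬─╴ │ └─┐ │
│↓│   │ │       │   │↑ ↰│ │
│ └───┤ └─┬───┬─┘ ┌─┘ ╷ │ │
│↓    │   │   │   │   │↑│ │
│ ┌─╴ └─┐ ╵ ╷ │ ┌─┘ ┌─┤ └─┤
│↓│     │   │ │ │   │ │↑ ↰│
│ │ ╶───┘ ┌─┴─┘ │ ╶─┘ └─┐ │
│↓│       │     │       │↑│
│ ├─┬─┬───┘ ┌───┴───┐ ┌─┘ │
│↓│ │ │     │    ↱ ↓│ │↱ ↑│
│ │ │ ╵ ┌───┴─┐ ╷ ╷ ├─┘ ╷ │
│↓│ │   │↱ → ↓│ │↑│↓│↱ ↑│ │
│ ╵ ├───┘ ┌─┐ └─┘ │ │ ╶─┤ │
│↳ ↓│    ↑│ │↳ → ↑│↓│↑ ↰│ │
├─╴ └───╴ │ └─────┘ └─╴ │ │
│  ↳ → → ↑│        ↳ → ↑│ │
└─────────┴─────────────┴─┘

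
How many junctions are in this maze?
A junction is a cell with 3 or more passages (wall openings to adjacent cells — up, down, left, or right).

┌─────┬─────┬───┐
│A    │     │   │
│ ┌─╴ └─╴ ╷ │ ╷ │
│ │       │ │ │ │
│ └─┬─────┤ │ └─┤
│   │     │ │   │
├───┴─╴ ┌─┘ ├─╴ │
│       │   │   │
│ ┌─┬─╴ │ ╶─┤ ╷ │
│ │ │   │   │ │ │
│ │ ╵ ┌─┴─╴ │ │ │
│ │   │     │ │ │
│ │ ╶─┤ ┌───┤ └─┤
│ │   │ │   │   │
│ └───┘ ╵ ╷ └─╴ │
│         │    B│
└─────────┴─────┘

Checking each cell for number of passages:

Junctions found (3+ passages):
  (0, 4): 3 passages
  (1, 2): 3 passages
  (2, 3): 3 passages
  (3, 3): 3 passages
  (3, 7): 3 passages
  (5, 1): 3 passages
  (7, 3): 3 passages
Total junctions: 7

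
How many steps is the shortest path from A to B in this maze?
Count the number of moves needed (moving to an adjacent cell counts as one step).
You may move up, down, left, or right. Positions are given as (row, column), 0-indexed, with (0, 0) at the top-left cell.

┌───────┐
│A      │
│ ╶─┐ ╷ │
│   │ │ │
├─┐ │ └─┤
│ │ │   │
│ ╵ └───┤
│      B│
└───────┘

Using BFS to find shortest path:
Start: (0, 0), End: (3, 3)
Path found:
(0,0) → (1,0) → (1,1) → (2,1) → (3,1) → (3,2) → (3,3)
Number of steps: 6

Solution:

┌───────┐
│A      │
│ ╶─┐ ╷ │
│↳ ↓│ │ │
├─┐ │ └─┤
│ │↓│   │
│ ╵ └───┤
│  ↳ → B│
└───────┘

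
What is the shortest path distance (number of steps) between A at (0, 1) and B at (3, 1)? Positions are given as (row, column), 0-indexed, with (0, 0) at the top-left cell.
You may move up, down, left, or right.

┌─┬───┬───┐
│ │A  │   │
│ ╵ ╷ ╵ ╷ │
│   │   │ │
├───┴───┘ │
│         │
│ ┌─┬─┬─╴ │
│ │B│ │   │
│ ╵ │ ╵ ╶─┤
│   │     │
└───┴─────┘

Finding path from (0, 1) to (3, 1):
Path: (0,1) → (0,2) → (1,2) → (1,3) → (0,3) → (0,4) → (1,4) → (2,4) → (2,3) → (2,2) → (2,1) → (2,0) → (3,0) → (4,0) → (4,1) → (3,1)
Distance: 15 steps

Solution:

┌─┬───┬───┐
│ │A ↓│↱ ↓│
│ ╵ ╷ ╵ ╷ │
│   │↳ ↑│↓│
├───┴───┘ │
│↓ ← ← ← ↲│
│ ┌─┬─┬─╴ │
│↓│B│ │   │
│ ╵ │ ╵ ╶─┤
│↳ ↑│     │
└───┴─────┘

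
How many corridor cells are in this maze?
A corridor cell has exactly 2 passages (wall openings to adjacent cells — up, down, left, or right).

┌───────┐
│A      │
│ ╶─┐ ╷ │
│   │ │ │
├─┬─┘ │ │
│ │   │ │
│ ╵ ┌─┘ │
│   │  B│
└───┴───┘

Counting cells with exactly 2 passages:
Total corridor cells: 12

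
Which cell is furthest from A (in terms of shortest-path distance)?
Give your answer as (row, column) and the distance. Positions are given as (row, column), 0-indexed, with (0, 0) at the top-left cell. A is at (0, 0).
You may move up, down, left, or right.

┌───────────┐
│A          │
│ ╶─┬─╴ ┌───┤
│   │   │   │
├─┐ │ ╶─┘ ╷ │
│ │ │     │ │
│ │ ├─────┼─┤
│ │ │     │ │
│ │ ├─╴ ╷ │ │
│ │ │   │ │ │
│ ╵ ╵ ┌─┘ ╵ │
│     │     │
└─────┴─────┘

Computing BFS distances from A to all cells:
Furthest cell: (3, 5)
Distance: 16 steps

Path from A to the furthest cell:

┌───────────┐
│A          │
│ ╶─┬─╴ ┌───┤
│↳ ↓│   │   │
├─┐ │ ╶─┘ ╷ │
│ │↓│     │ │
│ │ ├─────┼─┤
│ │↓│  ↱ ↓│B│
│ │ ├─╴ ╷ │ │
│ │↓│↱ ↑│↓│↑│
│ ╵ ╵ ┌─┘ ╵ │
│  ↳ ↑│  ↳ ↑│
└─────┴─────┘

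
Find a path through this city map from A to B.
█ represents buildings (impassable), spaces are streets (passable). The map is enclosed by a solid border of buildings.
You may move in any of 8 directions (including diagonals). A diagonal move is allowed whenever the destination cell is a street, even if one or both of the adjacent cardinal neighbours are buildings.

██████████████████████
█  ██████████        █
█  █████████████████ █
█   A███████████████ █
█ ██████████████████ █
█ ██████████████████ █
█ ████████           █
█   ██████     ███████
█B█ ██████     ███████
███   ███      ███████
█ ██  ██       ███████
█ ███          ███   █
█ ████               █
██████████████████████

Finding the shortest path from A to B:
Movement: 8-directional
Path length: 7 steps
Directions: left → left → down-left → down → down → down → down

Solution:

██████████████████████
█  ██████████        █
█  █████████████████ █
█ ↙←A███████████████ █
█↓██████████████████ █
█↓██████████████████ █
█↓████████           █
█↓  ██████     ███████
█B█ ██████     ███████
███   ███      ███████
█ ██  ██       ███████
█ ███          ███   █
█ ████               █
██████████████████████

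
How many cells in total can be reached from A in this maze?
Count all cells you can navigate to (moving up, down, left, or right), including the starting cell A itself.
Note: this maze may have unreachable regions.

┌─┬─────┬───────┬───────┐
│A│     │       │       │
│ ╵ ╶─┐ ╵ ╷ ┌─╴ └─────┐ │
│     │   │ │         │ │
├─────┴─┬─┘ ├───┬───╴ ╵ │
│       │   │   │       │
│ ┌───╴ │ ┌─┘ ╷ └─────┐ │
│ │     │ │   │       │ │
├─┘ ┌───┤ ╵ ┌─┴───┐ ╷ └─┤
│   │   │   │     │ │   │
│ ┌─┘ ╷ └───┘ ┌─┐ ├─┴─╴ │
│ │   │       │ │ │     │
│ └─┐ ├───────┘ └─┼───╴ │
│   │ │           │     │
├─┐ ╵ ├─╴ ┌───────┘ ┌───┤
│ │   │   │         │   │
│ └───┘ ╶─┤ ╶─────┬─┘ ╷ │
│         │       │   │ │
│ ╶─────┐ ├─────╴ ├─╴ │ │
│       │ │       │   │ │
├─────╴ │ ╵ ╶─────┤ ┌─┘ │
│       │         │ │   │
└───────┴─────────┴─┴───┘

Using BFS/flood-fill to find all reachable cells from A:
Maze size: 11 × 12 = 132 total cells
39 cell(s) are walled off and cannot be reached from A.
Reachable cells: 93

Reachable region (· marks reachable cells):

┌─┬─────┬───────┬───────┐
│A│· · ·│· · · ·│· · · ·│
│ ╵ ╶─┐ ╵ ╷ ┌─╴ └─────┐ │
│· · ·│· ·│·│· · · · ·│·│
├─────┴─┬─┘ ├───┬───╴ ╵ │
│       │· ·│· ·│· · · ·│
│ ┌───╴ │ ┌─┘ ╷ └─────┐ │
│ │     │·│· ·│· · · ·│·│
├─┘ ┌───┤ ╵ ┌─┴───┐ ╷ └─┤
│   │   │· ·│     │·│· ·│
│ ┌─┘ ╷ └───┘ ┌─┐ ├─┴─╴ │
│ │   │       │·│ │· · ·│
│ └─┐ ├───────┘ └─┼───╴ │
│   │ │· · · · · ·│· · ·│
├─┐ ╵ ├─╴ ┌───────┘ ┌───┤
│·│   │· ·│· · · · ·│   │
│ └───┘ ╶─┤ ╶─────┬─┘ ╷ │
│· · · · ·│· · · ·│   │ │
│ ╶─────┐ ├─────╴ ├─╴ │ │
│· · · ·│·│· · · ·│   │ │
├─────╴ │ ╵ ╶─────┤ ┌─┘ │
│· · · ·│· · · · ·│ │   │
└───────┴─────────┴─┴───┘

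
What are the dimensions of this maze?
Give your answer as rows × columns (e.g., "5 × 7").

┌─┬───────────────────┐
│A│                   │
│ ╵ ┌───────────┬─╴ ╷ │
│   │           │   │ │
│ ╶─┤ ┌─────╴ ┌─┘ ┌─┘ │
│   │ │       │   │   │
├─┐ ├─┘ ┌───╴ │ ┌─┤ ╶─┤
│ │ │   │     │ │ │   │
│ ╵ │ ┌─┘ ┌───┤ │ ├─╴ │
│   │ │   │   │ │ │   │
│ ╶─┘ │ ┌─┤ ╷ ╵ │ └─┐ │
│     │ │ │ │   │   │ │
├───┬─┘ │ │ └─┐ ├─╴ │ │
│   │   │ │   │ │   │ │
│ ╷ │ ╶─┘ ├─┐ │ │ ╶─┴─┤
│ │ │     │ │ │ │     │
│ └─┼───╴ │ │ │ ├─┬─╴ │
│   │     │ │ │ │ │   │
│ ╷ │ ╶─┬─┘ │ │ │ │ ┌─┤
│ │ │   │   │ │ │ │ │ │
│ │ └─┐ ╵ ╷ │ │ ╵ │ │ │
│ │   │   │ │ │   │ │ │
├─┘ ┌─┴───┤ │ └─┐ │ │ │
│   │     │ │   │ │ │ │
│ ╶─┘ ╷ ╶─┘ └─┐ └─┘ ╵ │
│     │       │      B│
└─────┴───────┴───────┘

Counting the maze dimensions:
Rows (vertical): 13
Columns (horizontal): 11
Dimensions: 13 × 11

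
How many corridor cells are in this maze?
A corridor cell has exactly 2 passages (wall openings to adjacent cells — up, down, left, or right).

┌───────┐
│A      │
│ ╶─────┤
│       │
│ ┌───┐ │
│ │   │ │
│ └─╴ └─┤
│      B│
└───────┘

Counting cells with exactly 2 passages:
Total corridor cells: 10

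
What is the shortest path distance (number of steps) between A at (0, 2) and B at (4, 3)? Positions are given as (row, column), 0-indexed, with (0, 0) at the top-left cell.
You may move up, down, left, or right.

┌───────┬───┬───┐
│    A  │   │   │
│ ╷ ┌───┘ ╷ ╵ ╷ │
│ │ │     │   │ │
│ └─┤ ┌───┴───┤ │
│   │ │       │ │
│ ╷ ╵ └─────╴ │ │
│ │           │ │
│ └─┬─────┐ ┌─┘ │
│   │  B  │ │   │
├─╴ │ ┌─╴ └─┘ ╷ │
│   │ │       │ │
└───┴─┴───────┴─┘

Finding path from (0, 2) to (4, 3):
Path: (0,2) → (0,1) → (0,0) → (1,0) → (2,0) → (2,1) → (3,1) → (3,2) → (2,2) → (1,2) → (1,3) → (1,4) → (0,4) → (0,5) → (1,5) → (1,6) → (0,6) → (0,7) → (1,7) → (2,7) → (3,7) → (4,7) → (4,6) → (5,6) → (5,5) → (5,4) → (4,4) → (4,3)
Distance: 27 steps

Solution:

┌───────┬───┬───┐
│↓ ← A  │↱ ↓│↱ ↓│
│ ╷ ┌───┘ ╷ ╵ ╷ │
│↓│ │↱ → ↑│↳ ↑│↓│
│ └─┤ ┌───┴───┤ │
│↳ ↓│↑│       │↓│
│ ╷ ╵ └─────╴ │ │
│ │↳ ↑        │↓│
│ └─┬─────┐ ┌─┘ │
│   │  B ↰│ │↓ ↲│
├─╴ │ ┌─╴ └─┘ ╷ │
│   │ │  ↑ ← ↲│ │
└───┴─┴───────┴─┘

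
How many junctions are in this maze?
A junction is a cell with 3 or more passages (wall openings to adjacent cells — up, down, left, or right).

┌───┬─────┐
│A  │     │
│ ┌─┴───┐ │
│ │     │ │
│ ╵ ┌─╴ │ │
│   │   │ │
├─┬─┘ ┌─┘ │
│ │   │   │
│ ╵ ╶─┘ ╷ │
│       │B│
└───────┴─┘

Checking each cell for number of passages:

Junctions found (3+ passages):
  (3, 4): 3 passages
  (4, 1): 3 passages
Total junctions: 2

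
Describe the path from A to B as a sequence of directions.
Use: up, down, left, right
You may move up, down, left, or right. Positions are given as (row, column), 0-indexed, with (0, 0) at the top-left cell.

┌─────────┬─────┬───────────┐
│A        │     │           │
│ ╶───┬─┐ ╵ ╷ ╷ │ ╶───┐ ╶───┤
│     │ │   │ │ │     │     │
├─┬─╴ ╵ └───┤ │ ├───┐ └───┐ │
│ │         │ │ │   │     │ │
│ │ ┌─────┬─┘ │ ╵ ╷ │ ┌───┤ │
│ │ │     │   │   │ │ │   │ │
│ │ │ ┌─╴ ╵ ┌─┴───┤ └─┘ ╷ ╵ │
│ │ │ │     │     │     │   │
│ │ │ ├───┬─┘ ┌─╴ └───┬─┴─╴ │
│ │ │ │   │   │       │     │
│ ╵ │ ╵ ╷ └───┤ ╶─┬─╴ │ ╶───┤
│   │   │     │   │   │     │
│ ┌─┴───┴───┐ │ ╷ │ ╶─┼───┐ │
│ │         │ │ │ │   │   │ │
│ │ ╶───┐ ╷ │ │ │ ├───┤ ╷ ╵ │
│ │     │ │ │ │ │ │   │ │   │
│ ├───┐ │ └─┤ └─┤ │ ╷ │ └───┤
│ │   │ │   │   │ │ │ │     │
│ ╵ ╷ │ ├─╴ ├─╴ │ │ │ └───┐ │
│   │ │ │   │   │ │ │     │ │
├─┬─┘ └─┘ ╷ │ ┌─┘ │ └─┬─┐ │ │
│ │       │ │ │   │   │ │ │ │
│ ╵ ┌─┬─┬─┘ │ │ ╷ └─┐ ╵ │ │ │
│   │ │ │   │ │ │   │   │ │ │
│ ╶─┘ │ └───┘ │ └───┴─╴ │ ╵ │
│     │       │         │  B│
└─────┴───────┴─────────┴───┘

Finding the path and converting it to directions:
Path through cells: (0,0) → (0,1) → (0,2) → (0,3) → (0,4) → (1,4) → (1,5) → (0,5) → (0,6) → (0,7) → (1,7) → (2,7) → (3,7) → (3,8) → (2,8) → (2,9) → (3,9) → (4,9) → (4,10) → (4,11) → (3,11) → (3,12) → (4,12) → (4,13) → (5,13) → (5,12) → (5,11) → (6,11) → (6,12) → (6,13) → (7,13) → (8,13) → (8,12) → (7,12) → (7,11) → (8,11) → (9,11) → (9,12) → (9,13) → (10,13) → (11,13) → (12,13) → (13,13)
Directions: right, right, right, right, down, right, up, right, right, down, down, down, right, up, right, down, down, right, right, up, right, down, right, down, left, left, down, right, right, down, down, left, up, left, down, down, right, right, down, down, down, down

Solution:

┌─────────┬─────┬───────────┐
│A → → → ↓│↱ → ↓│           │
│ ╶───┬─┐ ╵ ╷ ╷ │ ╶───┐ ╶───┤
│     │ │↳ ↑│ │↓│     │     │
├─┬─╴ ╵ └───┤ │ ├───┐ └───┐ │
│ │         │ │↓│↱ ↓│     │ │
│ │ ┌─────┬─┘ │ ╵ ╷ │ ┌───┤ │
│ │ │     │   │↳ ↑│↓│ │↱ ↓│ │
│ │ │ ┌─╴ ╵ ┌─┴───┤ └─┘ ╷ ╵ │
│ │ │ │     │     │↳ → ↑│↳ ↓│
│ │ │ ├───┬─┘ ┌─╴ └───┬─┴─╴ │
│ │ │ │   │   │       │↓ ← ↲│
│ ╵ │ ╵ ╷ └───┤ ╶─┬─╴ │ ╶───┤
│   │   │     │   │   │↳ → ↓│
│ ┌─┴───┴───┐ │ ╷ │ ╶─┼───┐ │
│ │         │ │ │ │   │↓ ↰│↓│
│ │ ╶───┐ ╷ │ │ │ ├───┤ ╷ ╵ │
│ │     │ │ │ │ │ │   │↓│↑ ↲│
│ ├───┐ │ └─┤ └─┤ │ ╷ │ └───┤
│ │   │ │   │   │ │ │ │↳ → ↓│
│ ╵ ╷ │ ├─╴ ├─╴ │ │ │ └───┐ │
│   │ │ │   │   │ │ │     │↓│
├─┬─┘ └─┘ ╷ │ ┌─┘ │ └─┬─┐ │ │
│ │       │ │ │   │   │ │ │↓│
│ ╵ ┌─┬─┬─┘ │ │ ╷ └─┐ ╵ │ │ │
│   │ │ │   │ │ │   │   │ │↓│
│ ╶─┘ │ └───┘ │ └───┴─╴ │ ╵ │
│     │       │         │  B│
└─────┴───────┴─────────┴───┘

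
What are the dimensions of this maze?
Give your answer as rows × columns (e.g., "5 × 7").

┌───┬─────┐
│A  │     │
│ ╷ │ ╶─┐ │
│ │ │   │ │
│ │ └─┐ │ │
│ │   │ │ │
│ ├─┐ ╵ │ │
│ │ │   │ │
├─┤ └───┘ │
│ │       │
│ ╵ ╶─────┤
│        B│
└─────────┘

Counting the maze dimensions:
Rows (vertical): 6
Columns (horizontal): 5
Dimensions: 6 × 5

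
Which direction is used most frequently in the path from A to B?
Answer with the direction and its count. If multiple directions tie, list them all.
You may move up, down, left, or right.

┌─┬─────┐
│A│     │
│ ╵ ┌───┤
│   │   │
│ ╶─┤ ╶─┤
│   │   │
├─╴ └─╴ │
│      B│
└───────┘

Directions: down, down, right, down, right, right
Counts: {'down': 3, 'right': 3}
Most common: down and right (tied at 3 times each)

Solution:

┌─┬─────┐
│A│     │
│ ╵ ┌───┤
│↓  │   │
│ ╶─┤ ╶─┤
│↳ ↓│   │
├─╴ └─╴ │
│  ↳ → B│
└───────┘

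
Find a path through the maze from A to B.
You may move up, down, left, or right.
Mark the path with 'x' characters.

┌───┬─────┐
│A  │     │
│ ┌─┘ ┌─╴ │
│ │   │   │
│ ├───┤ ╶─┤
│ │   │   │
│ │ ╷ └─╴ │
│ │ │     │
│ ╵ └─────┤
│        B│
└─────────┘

Finding the shortest path through the maze:
Path length: 8 steps
Directions: down → down → down → down → right → right → right → right

Solution:

┌───┬─────┐
│A  │     │
│ ┌─┘ ┌─╴ │
│x│   │   │
│ ├───┤ ╶─┤
│x│   │   │
│ │ ╷ └─╴ │
│x│ │     │
│ ╵ └─────┤
│x x x x B│
└─────────┘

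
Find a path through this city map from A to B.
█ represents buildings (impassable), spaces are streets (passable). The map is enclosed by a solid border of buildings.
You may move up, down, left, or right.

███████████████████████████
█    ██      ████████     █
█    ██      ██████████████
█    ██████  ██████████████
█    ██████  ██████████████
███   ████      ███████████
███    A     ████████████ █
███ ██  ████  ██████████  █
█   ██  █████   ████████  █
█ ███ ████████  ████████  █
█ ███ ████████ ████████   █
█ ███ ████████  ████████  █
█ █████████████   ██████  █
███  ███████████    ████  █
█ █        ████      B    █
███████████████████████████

Finding the shortest path from A to B:
Movement: cardinal only
Path length: 22 steps
Directions: right → right → right → right → right → down → right → down → right → down → down → down → right → down → right → down → down → right → right → right → right → right

Solution:

███████████████████████████
█    ██      ████████     █
█    ██      ██████████████
█    ██████  ██████████████
█    ██████  ██████████████
███   ████      ███████████
███    A→→→→↓████████████ █
███ ██  ████↳↓██████████  █
█   ██  █████↳↓ ████████  █
█ ███ ████████↓ ████████  █
█ ███ ████████↓████████   █
█ ███ ████████↳↓████████  █
█ █████████████↳↓ ██████  █
███  ███████████↓   ████  █
█ █        ████ ↳→→→→B    █
███████████████████████████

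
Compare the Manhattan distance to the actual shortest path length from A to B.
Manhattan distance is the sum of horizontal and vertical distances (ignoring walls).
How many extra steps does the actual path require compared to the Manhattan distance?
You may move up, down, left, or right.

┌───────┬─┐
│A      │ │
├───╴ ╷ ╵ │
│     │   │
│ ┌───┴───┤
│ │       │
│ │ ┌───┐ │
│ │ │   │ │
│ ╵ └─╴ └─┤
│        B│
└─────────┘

Manhattan distance: |4 - 0| + |4 - 0| = 8
Actual path length: 12
Extra steps: 12 - 8 = 4

Solution:

┌───────┬─┐
│A → ↓  │ │
├───╴ ╷ ╵ │
│↓ ← ↲│   │
│ ┌───┴───┤
│↓│       │
│ │ ┌───┐ │
│↓│ │   │ │
│ ╵ └─╴ └─┤
│↳ → → → B│
└─────────┘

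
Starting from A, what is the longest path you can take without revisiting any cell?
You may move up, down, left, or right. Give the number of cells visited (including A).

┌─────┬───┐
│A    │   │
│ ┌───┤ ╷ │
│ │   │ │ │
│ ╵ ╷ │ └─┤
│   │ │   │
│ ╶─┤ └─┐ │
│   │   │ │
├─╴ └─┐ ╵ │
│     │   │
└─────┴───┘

Finding longest simple path using DFS:
Start: (0, 0)
Longest path visits 18 cells
Path: A → down → down → right → up → right → down → down → right → down → right → up → up → left → up → up → right → down

Solution:

┌─────┬───┐
│A    │↱ ↓│
│ ┌───┤ ╷ │
│↓│↱ ↓│↑│B│
│ ╵ ╷ │ └─┤
│↳ ↑│↓│↑ ↰│
│ ╶─┤ └─┐ │
│   │↳ ↓│↑│
├─╴ └─┐ ╵ │
│     │↳ ↑│
└─────┴───┘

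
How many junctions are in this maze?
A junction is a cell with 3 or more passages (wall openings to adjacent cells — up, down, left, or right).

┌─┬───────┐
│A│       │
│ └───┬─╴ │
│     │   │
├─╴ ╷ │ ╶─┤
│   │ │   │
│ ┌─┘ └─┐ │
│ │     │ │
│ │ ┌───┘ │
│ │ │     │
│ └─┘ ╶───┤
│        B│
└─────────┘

Checking each cell for number of passages:

Junctions found (3+ passages):
  (1, 1): 3 passages
  (3, 2): 3 passages
  (5, 2): 3 passages
Total junctions: 3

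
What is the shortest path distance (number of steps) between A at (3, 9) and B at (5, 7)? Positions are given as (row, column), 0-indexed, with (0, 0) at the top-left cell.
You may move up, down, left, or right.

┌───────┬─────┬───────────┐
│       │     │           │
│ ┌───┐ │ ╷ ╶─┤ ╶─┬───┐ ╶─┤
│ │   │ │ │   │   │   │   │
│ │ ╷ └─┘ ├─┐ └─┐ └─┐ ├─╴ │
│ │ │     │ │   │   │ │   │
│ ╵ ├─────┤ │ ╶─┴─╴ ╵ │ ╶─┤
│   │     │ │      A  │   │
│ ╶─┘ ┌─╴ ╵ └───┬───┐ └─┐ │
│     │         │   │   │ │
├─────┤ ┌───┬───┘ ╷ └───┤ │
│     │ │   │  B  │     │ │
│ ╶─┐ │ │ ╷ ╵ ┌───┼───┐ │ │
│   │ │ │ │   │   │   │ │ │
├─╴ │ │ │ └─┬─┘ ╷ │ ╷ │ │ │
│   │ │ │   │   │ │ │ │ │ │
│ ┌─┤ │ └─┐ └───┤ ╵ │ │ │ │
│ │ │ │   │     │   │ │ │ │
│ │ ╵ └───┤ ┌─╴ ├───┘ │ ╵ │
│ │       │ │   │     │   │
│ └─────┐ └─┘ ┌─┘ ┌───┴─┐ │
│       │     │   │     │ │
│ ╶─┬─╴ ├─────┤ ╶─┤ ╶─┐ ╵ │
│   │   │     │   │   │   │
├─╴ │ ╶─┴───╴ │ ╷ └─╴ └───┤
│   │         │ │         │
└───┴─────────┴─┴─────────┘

Finding path from (3, 9) to (5, 7):
Path: (3,9) → (2,9) → (2,8) → (1,8) → (1,7) → (0,7) → (0,8) → (0,9) → (0,10) → (0,11) → (1,11) → (1,12) → (2,12) → (2,11) → (3,11) → (3,12) → (4,12) → (5,12) → (6,12) → (7,12) → (8,12) → (9,12) → (9,11) → (8,11) → (7,11) → (6,11) → (5,11) → (5,10) → (5,9) → (4,9) → (4,8) → (5,8) → (5,7)
Distance: 32 steps

Solution:

┌───────┬─────┬───────────┐
│       │     │↱ → → → ↓  │
│ ┌───┐ │ ╷ ╶─┤ ╶─┬───┐ ╶─┤
│ │   │ │ │   │↑ ↰│   │↳ ↓│
│ │ ╷ └─┘ ├─┐ └─┐ └─┐ ├─╴ │
│ │ │     │ │   │↑ ↰│ │↓ ↲│
│ ╵ ├─────┤ │ ╶─┴─╴ ╵ │ ╶─┤
│   │     │ │      A  │↳ ↓│
│ ╶─┘ ┌─╴ ╵ └───┬───┐ └─┐ │
│     │         │↓ ↰│   │↓│
├─────┤ ┌───┬───┘ ╷ └───┤ │
│     │ │   │  B ↲│↑ ← ↰│↓│
│ ╶─┐ │ │ ╷ ╵ ┌───┼───┐ │ │
│   │ │ │ │   │   │   │↑│↓│
├─╴ │ │ │ └─┬─┘ ╷ │ ╷ │ │ │
│   │ │ │   │   │ │ │ │↑│↓│
│ ┌─┤ │ └─┐ └───┤ ╵ │ │ │ │
│ │ │ │   │     │   │ │↑│↓│
│ │ ╵ └───┤ ┌─╴ ├───┘ │ ╵ │
│ │       │ │   │     │↑ ↲│
│ └─────┐ └─┘ ┌─┘ ┌───┴─┐ │
│       │     │   │     │ │
│ ╶─┬─╴ ├─────┤ ╶─┤ ╶─┐ ╵ │
│   │   │     │   │   │   │
├─╴ │ ╶─┴───╴ │ ╷ └─╴ └───┤
│   │         │ │         │
└───┴─────────┴─┴─────────┘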